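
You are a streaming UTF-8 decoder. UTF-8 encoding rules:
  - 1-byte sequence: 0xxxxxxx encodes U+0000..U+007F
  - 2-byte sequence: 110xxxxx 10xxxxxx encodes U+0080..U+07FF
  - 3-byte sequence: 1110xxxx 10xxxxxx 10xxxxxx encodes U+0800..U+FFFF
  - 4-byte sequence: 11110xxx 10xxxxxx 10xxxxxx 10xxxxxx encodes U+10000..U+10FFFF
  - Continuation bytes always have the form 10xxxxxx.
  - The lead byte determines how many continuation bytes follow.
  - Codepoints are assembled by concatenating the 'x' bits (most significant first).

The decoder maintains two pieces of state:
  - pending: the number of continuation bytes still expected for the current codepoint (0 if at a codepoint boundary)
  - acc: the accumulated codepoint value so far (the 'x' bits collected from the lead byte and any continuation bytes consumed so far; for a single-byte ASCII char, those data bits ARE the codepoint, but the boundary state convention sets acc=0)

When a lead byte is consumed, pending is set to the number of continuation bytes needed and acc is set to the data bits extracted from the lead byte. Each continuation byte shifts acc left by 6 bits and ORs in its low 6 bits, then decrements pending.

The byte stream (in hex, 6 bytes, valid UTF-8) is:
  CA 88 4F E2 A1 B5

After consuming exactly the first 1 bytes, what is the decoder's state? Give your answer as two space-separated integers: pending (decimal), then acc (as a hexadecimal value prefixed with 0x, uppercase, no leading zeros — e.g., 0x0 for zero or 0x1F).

Byte[0]=CA: 2-byte lead. pending=1, acc=0xA

Answer: 1 0xA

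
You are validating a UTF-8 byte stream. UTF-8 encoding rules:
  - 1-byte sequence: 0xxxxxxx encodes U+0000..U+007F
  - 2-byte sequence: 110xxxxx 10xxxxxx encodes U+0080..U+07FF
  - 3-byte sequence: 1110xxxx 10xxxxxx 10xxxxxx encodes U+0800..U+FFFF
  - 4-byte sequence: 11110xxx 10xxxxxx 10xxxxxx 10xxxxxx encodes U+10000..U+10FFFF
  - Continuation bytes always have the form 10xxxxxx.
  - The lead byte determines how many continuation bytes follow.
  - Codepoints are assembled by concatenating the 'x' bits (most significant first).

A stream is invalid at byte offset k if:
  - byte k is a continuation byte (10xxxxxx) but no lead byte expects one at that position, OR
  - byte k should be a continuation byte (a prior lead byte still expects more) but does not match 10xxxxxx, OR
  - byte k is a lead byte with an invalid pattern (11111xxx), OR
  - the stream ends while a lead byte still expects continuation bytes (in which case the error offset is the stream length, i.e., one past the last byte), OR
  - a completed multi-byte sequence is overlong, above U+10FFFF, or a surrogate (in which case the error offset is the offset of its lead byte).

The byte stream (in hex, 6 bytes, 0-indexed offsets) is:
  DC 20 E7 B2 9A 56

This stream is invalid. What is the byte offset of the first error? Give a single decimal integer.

Byte[0]=DC: 2-byte lead, need 1 cont bytes. acc=0x1C
Byte[1]=20: expected 10xxxxxx continuation. INVALID

Answer: 1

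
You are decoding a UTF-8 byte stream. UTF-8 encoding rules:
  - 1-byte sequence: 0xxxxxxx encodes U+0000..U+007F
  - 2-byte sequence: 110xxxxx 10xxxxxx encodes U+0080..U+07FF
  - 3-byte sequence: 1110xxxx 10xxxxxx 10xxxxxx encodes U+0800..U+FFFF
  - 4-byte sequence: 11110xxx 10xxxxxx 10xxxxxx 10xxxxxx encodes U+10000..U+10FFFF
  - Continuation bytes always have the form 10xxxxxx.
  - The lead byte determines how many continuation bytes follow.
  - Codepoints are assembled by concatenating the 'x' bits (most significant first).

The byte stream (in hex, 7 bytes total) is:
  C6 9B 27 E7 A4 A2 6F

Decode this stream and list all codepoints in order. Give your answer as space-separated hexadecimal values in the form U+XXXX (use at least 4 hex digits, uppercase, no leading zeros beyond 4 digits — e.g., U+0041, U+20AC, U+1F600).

Byte[0]=C6: 2-byte lead, need 1 cont bytes. acc=0x6
Byte[1]=9B: continuation. acc=(acc<<6)|0x1B=0x19B
Completed: cp=U+019B (starts at byte 0)
Byte[2]=27: 1-byte ASCII. cp=U+0027
Byte[3]=E7: 3-byte lead, need 2 cont bytes. acc=0x7
Byte[4]=A4: continuation. acc=(acc<<6)|0x24=0x1E4
Byte[5]=A2: continuation. acc=(acc<<6)|0x22=0x7922
Completed: cp=U+7922 (starts at byte 3)
Byte[6]=6F: 1-byte ASCII. cp=U+006F

Answer: U+019B U+0027 U+7922 U+006F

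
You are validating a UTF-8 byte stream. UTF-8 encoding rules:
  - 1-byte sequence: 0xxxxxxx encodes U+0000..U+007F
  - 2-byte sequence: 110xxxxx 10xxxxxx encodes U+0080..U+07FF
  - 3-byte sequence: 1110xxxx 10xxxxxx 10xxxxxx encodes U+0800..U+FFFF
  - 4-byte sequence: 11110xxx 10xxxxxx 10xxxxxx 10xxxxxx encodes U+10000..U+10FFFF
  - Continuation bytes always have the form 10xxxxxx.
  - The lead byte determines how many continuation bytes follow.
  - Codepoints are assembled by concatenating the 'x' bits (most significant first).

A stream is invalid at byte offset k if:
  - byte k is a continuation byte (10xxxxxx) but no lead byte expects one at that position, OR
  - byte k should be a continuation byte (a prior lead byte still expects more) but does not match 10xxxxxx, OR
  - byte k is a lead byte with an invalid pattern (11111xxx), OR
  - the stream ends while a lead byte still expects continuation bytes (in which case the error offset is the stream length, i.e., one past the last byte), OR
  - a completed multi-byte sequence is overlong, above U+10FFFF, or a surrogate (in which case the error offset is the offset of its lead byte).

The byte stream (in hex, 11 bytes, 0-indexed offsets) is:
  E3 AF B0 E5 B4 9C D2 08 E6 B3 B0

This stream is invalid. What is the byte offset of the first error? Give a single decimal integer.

Byte[0]=E3: 3-byte lead, need 2 cont bytes. acc=0x3
Byte[1]=AF: continuation. acc=(acc<<6)|0x2F=0xEF
Byte[2]=B0: continuation. acc=(acc<<6)|0x30=0x3BF0
Completed: cp=U+3BF0 (starts at byte 0)
Byte[3]=E5: 3-byte lead, need 2 cont bytes. acc=0x5
Byte[4]=B4: continuation. acc=(acc<<6)|0x34=0x174
Byte[5]=9C: continuation. acc=(acc<<6)|0x1C=0x5D1C
Completed: cp=U+5D1C (starts at byte 3)
Byte[6]=D2: 2-byte lead, need 1 cont bytes. acc=0x12
Byte[7]=08: expected 10xxxxxx continuation. INVALID

Answer: 7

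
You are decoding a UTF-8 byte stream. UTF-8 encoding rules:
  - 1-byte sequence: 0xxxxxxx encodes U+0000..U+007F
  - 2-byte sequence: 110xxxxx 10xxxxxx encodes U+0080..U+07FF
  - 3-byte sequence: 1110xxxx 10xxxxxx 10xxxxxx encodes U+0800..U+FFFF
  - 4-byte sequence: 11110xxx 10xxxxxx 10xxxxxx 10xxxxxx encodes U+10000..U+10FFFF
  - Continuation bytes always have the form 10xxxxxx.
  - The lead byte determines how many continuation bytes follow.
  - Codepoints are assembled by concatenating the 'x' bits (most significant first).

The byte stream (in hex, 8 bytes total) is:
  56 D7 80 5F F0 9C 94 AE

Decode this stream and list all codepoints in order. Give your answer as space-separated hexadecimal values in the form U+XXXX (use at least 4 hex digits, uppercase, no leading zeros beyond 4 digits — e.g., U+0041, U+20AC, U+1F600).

Answer: U+0056 U+05C0 U+005F U+1C52E

Derivation:
Byte[0]=56: 1-byte ASCII. cp=U+0056
Byte[1]=D7: 2-byte lead, need 1 cont bytes. acc=0x17
Byte[2]=80: continuation. acc=(acc<<6)|0x00=0x5C0
Completed: cp=U+05C0 (starts at byte 1)
Byte[3]=5F: 1-byte ASCII. cp=U+005F
Byte[4]=F0: 4-byte lead, need 3 cont bytes. acc=0x0
Byte[5]=9C: continuation. acc=(acc<<6)|0x1C=0x1C
Byte[6]=94: continuation. acc=(acc<<6)|0x14=0x714
Byte[7]=AE: continuation. acc=(acc<<6)|0x2E=0x1C52E
Completed: cp=U+1C52E (starts at byte 4)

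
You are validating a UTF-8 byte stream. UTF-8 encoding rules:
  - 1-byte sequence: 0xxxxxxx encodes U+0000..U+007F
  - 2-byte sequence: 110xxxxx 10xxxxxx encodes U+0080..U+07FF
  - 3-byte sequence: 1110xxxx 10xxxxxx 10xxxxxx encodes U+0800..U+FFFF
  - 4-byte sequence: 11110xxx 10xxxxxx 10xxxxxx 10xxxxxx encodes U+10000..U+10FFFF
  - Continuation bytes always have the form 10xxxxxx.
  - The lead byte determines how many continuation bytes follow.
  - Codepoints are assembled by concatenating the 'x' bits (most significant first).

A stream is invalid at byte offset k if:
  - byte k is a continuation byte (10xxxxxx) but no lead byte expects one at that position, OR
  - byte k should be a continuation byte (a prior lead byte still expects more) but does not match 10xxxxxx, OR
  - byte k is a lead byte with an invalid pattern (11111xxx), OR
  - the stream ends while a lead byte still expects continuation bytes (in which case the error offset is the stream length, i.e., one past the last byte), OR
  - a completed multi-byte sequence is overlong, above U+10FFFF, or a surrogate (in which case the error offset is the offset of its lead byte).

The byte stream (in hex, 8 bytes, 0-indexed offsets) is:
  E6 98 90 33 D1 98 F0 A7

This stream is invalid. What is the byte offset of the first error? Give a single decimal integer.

Byte[0]=E6: 3-byte lead, need 2 cont bytes. acc=0x6
Byte[1]=98: continuation. acc=(acc<<6)|0x18=0x198
Byte[2]=90: continuation. acc=(acc<<6)|0x10=0x6610
Completed: cp=U+6610 (starts at byte 0)
Byte[3]=33: 1-byte ASCII. cp=U+0033
Byte[4]=D1: 2-byte lead, need 1 cont bytes. acc=0x11
Byte[5]=98: continuation. acc=(acc<<6)|0x18=0x458
Completed: cp=U+0458 (starts at byte 4)
Byte[6]=F0: 4-byte lead, need 3 cont bytes. acc=0x0
Byte[7]=A7: continuation. acc=(acc<<6)|0x27=0x27
Byte[8]: stream ended, expected continuation. INVALID

Answer: 8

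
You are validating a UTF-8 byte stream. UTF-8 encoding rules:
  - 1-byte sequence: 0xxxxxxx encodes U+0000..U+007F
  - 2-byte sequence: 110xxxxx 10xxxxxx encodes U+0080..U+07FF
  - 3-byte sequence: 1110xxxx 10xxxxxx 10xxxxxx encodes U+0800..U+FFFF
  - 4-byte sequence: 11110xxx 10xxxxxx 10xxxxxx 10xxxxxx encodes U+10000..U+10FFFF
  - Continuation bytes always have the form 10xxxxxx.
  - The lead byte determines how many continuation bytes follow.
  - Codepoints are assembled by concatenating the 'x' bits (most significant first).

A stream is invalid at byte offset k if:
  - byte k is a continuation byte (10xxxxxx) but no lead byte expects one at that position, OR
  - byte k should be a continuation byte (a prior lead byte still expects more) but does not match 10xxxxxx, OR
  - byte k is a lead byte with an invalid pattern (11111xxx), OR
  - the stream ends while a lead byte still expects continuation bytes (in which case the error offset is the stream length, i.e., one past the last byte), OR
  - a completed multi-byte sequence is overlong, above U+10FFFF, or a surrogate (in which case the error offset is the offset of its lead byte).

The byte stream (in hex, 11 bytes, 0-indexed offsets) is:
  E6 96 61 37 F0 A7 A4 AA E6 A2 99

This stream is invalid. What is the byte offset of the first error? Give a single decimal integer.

Byte[0]=E6: 3-byte lead, need 2 cont bytes. acc=0x6
Byte[1]=96: continuation. acc=(acc<<6)|0x16=0x196
Byte[2]=61: expected 10xxxxxx continuation. INVALID

Answer: 2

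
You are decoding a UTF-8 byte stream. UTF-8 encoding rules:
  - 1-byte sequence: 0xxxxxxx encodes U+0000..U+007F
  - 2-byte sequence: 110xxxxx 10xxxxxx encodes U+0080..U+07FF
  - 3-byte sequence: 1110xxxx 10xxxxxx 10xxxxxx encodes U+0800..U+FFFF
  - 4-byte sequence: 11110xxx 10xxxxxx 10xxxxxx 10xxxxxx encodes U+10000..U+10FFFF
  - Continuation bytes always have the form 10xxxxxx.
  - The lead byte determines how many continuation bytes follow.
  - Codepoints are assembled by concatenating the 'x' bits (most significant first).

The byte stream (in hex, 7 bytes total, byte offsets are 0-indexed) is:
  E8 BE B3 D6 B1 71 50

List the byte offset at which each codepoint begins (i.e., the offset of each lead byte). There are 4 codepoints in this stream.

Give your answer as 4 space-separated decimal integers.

Answer: 0 3 5 6

Derivation:
Byte[0]=E8: 3-byte lead, need 2 cont bytes. acc=0x8
Byte[1]=BE: continuation. acc=(acc<<6)|0x3E=0x23E
Byte[2]=B3: continuation. acc=(acc<<6)|0x33=0x8FB3
Completed: cp=U+8FB3 (starts at byte 0)
Byte[3]=D6: 2-byte lead, need 1 cont bytes. acc=0x16
Byte[4]=B1: continuation. acc=(acc<<6)|0x31=0x5B1
Completed: cp=U+05B1 (starts at byte 3)
Byte[5]=71: 1-byte ASCII. cp=U+0071
Byte[6]=50: 1-byte ASCII. cp=U+0050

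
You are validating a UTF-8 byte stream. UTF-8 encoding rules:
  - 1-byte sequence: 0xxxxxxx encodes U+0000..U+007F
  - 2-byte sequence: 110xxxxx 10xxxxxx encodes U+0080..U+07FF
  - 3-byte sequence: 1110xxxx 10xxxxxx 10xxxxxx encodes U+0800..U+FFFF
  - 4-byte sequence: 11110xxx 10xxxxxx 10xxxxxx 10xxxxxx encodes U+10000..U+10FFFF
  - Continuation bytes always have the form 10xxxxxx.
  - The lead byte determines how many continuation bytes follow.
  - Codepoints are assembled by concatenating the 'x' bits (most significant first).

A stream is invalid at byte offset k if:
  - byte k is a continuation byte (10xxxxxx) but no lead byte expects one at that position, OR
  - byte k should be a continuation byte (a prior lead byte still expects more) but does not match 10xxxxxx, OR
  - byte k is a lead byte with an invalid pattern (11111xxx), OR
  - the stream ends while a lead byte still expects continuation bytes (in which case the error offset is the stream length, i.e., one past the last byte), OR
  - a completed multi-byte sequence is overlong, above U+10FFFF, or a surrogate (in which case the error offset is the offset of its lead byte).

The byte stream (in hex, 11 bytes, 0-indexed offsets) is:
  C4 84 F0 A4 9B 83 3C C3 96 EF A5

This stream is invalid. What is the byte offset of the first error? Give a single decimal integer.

Byte[0]=C4: 2-byte lead, need 1 cont bytes. acc=0x4
Byte[1]=84: continuation. acc=(acc<<6)|0x04=0x104
Completed: cp=U+0104 (starts at byte 0)
Byte[2]=F0: 4-byte lead, need 3 cont bytes. acc=0x0
Byte[3]=A4: continuation. acc=(acc<<6)|0x24=0x24
Byte[4]=9B: continuation. acc=(acc<<6)|0x1B=0x91B
Byte[5]=83: continuation. acc=(acc<<6)|0x03=0x246C3
Completed: cp=U+246C3 (starts at byte 2)
Byte[6]=3C: 1-byte ASCII. cp=U+003C
Byte[7]=C3: 2-byte lead, need 1 cont bytes. acc=0x3
Byte[8]=96: continuation. acc=(acc<<6)|0x16=0xD6
Completed: cp=U+00D6 (starts at byte 7)
Byte[9]=EF: 3-byte lead, need 2 cont bytes. acc=0xF
Byte[10]=A5: continuation. acc=(acc<<6)|0x25=0x3E5
Byte[11]: stream ended, expected continuation. INVALID

Answer: 11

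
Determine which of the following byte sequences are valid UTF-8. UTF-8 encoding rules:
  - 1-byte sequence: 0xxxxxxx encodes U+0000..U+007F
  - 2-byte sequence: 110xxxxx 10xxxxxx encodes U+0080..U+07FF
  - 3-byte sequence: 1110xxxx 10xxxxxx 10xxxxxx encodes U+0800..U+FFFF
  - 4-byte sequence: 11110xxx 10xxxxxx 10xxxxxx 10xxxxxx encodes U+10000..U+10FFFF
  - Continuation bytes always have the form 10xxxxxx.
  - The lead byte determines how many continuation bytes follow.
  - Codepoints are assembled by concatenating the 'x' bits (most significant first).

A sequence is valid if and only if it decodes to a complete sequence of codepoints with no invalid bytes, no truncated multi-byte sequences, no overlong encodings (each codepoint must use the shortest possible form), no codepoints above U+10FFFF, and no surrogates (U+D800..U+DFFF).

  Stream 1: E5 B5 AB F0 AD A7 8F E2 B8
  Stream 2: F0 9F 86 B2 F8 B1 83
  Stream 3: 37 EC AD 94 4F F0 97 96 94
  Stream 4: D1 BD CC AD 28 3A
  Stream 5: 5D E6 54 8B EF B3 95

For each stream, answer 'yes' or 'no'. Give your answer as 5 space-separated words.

Answer: no no yes yes no

Derivation:
Stream 1: error at byte offset 9. INVALID
Stream 2: error at byte offset 4. INVALID
Stream 3: decodes cleanly. VALID
Stream 4: decodes cleanly. VALID
Stream 5: error at byte offset 2. INVALID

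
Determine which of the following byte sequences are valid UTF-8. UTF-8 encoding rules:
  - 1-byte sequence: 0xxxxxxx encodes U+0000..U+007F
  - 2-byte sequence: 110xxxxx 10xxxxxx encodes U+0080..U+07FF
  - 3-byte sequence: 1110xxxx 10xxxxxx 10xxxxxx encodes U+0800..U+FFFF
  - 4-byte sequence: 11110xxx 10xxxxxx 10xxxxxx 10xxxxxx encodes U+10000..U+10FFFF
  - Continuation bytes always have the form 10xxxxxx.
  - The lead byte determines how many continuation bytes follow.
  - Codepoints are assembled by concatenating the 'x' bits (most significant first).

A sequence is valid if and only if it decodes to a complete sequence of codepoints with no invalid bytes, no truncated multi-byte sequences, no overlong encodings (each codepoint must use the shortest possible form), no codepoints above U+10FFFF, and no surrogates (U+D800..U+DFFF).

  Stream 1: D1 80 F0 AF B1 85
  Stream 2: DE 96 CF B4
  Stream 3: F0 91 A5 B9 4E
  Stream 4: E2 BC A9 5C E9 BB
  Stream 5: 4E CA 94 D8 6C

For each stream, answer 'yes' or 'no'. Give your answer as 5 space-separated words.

Answer: yes yes yes no no

Derivation:
Stream 1: decodes cleanly. VALID
Stream 2: decodes cleanly. VALID
Stream 3: decodes cleanly. VALID
Stream 4: error at byte offset 6. INVALID
Stream 5: error at byte offset 4. INVALID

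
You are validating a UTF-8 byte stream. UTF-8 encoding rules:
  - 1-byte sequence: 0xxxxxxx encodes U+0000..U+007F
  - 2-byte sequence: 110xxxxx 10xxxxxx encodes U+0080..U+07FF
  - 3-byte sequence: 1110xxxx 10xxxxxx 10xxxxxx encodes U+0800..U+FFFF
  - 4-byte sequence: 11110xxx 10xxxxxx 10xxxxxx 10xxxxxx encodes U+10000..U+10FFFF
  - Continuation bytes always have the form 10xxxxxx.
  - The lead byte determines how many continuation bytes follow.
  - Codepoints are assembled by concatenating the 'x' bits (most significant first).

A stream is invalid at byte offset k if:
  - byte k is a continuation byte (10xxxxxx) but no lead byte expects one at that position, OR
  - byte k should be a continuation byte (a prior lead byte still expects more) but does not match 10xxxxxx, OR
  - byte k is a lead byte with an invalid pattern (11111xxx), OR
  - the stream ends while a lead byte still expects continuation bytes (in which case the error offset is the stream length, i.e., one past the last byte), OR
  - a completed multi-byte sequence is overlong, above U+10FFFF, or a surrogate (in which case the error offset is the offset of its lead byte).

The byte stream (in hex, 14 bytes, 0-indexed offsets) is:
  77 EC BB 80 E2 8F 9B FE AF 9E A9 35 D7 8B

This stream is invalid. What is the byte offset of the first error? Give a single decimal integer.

Answer: 7

Derivation:
Byte[0]=77: 1-byte ASCII. cp=U+0077
Byte[1]=EC: 3-byte lead, need 2 cont bytes. acc=0xC
Byte[2]=BB: continuation. acc=(acc<<6)|0x3B=0x33B
Byte[3]=80: continuation. acc=(acc<<6)|0x00=0xCEC0
Completed: cp=U+CEC0 (starts at byte 1)
Byte[4]=E2: 3-byte lead, need 2 cont bytes. acc=0x2
Byte[5]=8F: continuation. acc=(acc<<6)|0x0F=0x8F
Byte[6]=9B: continuation. acc=(acc<<6)|0x1B=0x23DB
Completed: cp=U+23DB (starts at byte 4)
Byte[7]=FE: INVALID lead byte (not 0xxx/110x/1110/11110)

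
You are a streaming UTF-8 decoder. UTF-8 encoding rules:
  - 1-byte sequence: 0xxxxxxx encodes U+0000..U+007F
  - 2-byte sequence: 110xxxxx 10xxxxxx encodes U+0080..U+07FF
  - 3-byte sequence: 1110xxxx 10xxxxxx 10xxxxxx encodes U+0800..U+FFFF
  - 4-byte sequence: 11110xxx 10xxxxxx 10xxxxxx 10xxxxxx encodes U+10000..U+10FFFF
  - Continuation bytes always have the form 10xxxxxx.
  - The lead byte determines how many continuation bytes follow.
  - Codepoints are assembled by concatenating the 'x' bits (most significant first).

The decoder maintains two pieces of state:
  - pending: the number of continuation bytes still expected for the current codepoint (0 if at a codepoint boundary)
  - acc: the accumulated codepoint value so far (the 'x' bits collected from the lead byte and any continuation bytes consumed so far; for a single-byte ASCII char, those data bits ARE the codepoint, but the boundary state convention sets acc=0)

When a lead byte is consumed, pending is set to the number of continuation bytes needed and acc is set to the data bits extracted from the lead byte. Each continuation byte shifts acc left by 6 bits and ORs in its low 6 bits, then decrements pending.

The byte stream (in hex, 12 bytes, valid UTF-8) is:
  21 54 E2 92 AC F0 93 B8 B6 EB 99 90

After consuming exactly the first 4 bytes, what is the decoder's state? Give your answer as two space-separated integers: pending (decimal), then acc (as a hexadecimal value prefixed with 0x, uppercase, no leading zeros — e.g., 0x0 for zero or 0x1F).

Answer: 1 0x92

Derivation:
Byte[0]=21: 1-byte. pending=0, acc=0x0
Byte[1]=54: 1-byte. pending=0, acc=0x0
Byte[2]=E2: 3-byte lead. pending=2, acc=0x2
Byte[3]=92: continuation. acc=(acc<<6)|0x12=0x92, pending=1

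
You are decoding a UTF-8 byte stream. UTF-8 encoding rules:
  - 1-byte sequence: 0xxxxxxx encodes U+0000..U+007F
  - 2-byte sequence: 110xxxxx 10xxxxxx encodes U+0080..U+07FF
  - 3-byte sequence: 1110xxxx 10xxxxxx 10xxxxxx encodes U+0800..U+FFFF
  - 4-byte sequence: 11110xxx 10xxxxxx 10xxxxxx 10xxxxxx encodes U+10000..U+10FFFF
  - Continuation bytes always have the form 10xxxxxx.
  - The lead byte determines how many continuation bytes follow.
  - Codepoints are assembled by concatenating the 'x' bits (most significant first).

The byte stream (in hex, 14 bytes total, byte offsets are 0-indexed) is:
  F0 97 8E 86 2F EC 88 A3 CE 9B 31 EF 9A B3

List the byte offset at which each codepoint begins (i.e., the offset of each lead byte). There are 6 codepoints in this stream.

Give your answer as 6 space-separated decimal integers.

Answer: 0 4 5 8 10 11

Derivation:
Byte[0]=F0: 4-byte lead, need 3 cont bytes. acc=0x0
Byte[1]=97: continuation. acc=(acc<<6)|0x17=0x17
Byte[2]=8E: continuation. acc=(acc<<6)|0x0E=0x5CE
Byte[3]=86: continuation. acc=(acc<<6)|0x06=0x17386
Completed: cp=U+17386 (starts at byte 0)
Byte[4]=2F: 1-byte ASCII. cp=U+002F
Byte[5]=EC: 3-byte lead, need 2 cont bytes. acc=0xC
Byte[6]=88: continuation. acc=(acc<<6)|0x08=0x308
Byte[7]=A3: continuation. acc=(acc<<6)|0x23=0xC223
Completed: cp=U+C223 (starts at byte 5)
Byte[8]=CE: 2-byte lead, need 1 cont bytes. acc=0xE
Byte[9]=9B: continuation. acc=(acc<<6)|0x1B=0x39B
Completed: cp=U+039B (starts at byte 8)
Byte[10]=31: 1-byte ASCII. cp=U+0031
Byte[11]=EF: 3-byte lead, need 2 cont bytes. acc=0xF
Byte[12]=9A: continuation. acc=(acc<<6)|0x1A=0x3DA
Byte[13]=B3: continuation. acc=(acc<<6)|0x33=0xF6B3
Completed: cp=U+F6B3 (starts at byte 11)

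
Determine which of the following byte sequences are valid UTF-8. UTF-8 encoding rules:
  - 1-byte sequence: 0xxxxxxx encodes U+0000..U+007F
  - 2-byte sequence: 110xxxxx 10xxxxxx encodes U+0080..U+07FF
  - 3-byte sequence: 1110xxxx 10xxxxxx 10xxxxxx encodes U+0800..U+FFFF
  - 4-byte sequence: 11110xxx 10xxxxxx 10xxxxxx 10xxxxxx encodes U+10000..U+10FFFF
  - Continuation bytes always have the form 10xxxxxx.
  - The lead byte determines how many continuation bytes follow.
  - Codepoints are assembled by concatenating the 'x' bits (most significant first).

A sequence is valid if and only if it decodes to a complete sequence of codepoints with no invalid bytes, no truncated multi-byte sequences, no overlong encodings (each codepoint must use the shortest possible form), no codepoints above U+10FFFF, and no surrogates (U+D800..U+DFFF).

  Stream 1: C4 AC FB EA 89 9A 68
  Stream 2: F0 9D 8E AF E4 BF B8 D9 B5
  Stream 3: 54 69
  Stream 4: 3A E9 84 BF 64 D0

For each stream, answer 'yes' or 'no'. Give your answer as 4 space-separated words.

Stream 1: error at byte offset 2. INVALID
Stream 2: decodes cleanly. VALID
Stream 3: decodes cleanly. VALID
Stream 4: error at byte offset 6. INVALID

Answer: no yes yes no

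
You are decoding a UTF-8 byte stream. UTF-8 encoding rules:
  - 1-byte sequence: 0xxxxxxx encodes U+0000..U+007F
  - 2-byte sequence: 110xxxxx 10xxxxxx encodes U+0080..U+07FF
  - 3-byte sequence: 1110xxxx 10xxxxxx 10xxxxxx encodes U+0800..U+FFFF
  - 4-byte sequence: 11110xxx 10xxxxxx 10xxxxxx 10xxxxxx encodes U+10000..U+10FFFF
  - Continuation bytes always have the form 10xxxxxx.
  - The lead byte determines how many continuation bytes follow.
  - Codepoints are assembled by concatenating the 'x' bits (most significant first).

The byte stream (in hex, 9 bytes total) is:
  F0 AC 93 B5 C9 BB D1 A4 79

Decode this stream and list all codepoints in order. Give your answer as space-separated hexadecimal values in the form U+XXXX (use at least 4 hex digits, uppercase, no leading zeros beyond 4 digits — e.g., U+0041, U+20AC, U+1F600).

Byte[0]=F0: 4-byte lead, need 3 cont bytes. acc=0x0
Byte[1]=AC: continuation. acc=(acc<<6)|0x2C=0x2C
Byte[2]=93: continuation. acc=(acc<<6)|0x13=0xB13
Byte[3]=B5: continuation. acc=(acc<<6)|0x35=0x2C4F5
Completed: cp=U+2C4F5 (starts at byte 0)
Byte[4]=C9: 2-byte lead, need 1 cont bytes. acc=0x9
Byte[5]=BB: continuation. acc=(acc<<6)|0x3B=0x27B
Completed: cp=U+027B (starts at byte 4)
Byte[6]=D1: 2-byte lead, need 1 cont bytes. acc=0x11
Byte[7]=A4: continuation. acc=(acc<<6)|0x24=0x464
Completed: cp=U+0464 (starts at byte 6)
Byte[8]=79: 1-byte ASCII. cp=U+0079

Answer: U+2C4F5 U+027B U+0464 U+0079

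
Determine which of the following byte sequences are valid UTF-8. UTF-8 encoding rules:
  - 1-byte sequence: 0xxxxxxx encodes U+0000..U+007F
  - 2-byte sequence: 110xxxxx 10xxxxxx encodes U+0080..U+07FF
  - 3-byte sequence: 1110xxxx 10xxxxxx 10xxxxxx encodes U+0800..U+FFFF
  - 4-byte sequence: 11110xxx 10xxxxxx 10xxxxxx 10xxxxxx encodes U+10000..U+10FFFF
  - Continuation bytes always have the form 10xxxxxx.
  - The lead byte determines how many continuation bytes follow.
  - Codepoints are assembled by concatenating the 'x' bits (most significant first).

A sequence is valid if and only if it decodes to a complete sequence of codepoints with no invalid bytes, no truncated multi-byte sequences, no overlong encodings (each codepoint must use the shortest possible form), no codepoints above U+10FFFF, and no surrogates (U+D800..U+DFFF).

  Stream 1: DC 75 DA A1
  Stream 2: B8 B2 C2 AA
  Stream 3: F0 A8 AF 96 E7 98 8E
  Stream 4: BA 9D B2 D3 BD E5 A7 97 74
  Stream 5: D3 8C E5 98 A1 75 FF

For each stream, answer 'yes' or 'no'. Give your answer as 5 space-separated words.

Stream 1: error at byte offset 1. INVALID
Stream 2: error at byte offset 0. INVALID
Stream 3: decodes cleanly. VALID
Stream 4: error at byte offset 0. INVALID
Stream 5: error at byte offset 6. INVALID

Answer: no no yes no no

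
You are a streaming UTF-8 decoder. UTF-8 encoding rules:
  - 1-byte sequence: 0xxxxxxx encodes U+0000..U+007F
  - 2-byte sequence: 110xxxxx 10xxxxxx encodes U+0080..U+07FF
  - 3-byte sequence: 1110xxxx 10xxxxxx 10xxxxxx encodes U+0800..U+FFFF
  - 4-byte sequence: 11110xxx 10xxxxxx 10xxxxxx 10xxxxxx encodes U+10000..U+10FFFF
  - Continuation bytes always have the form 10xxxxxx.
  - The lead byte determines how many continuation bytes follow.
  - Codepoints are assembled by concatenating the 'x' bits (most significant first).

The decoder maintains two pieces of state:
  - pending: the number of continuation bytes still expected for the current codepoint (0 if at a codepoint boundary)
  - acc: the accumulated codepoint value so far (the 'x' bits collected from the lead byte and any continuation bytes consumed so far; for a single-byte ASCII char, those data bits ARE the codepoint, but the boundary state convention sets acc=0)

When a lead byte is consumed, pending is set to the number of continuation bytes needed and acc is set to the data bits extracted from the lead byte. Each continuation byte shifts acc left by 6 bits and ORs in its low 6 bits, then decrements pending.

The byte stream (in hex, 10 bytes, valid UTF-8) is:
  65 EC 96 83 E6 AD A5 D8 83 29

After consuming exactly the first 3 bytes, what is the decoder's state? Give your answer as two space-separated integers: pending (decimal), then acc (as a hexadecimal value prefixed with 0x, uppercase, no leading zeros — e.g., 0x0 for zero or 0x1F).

Byte[0]=65: 1-byte. pending=0, acc=0x0
Byte[1]=EC: 3-byte lead. pending=2, acc=0xC
Byte[2]=96: continuation. acc=(acc<<6)|0x16=0x316, pending=1

Answer: 1 0x316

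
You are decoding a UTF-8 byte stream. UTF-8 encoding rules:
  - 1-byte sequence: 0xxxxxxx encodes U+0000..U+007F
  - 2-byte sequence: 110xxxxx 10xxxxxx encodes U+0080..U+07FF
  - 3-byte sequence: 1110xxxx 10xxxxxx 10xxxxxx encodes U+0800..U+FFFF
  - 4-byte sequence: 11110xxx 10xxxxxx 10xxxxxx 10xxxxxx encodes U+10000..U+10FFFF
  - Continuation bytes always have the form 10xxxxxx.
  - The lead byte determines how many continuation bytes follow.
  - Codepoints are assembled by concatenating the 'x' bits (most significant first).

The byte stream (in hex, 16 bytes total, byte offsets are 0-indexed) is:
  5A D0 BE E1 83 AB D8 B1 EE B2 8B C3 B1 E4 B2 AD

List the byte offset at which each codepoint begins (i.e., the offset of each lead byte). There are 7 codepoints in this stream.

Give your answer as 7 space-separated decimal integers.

Byte[0]=5A: 1-byte ASCII. cp=U+005A
Byte[1]=D0: 2-byte lead, need 1 cont bytes. acc=0x10
Byte[2]=BE: continuation. acc=(acc<<6)|0x3E=0x43E
Completed: cp=U+043E (starts at byte 1)
Byte[3]=E1: 3-byte lead, need 2 cont bytes. acc=0x1
Byte[4]=83: continuation. acc=(acc<<6)|0x03=0x43
Byte[5]=AB: continuation. acc=(acc<<6)|0x2B=0x10EB
Completed: cp=U+10EB (starts at byte 3)
Byte[6]=D8: 2-byte lead, need 1 cont bytes. acc=0x18
Byte[7]=B1: continuation. acc=(acc<<6)|0x31=0x631
Completed: cp=U+0631 (starts at byte 6)
Byte[8]=EE: 3-byte lead, need 2 cont bytes. acc=0xE
Byte[9]=B2: continuation. acc=(acc<<6)|0x32=0x3B2
Byte[10]=8B: continuation. acc=(acc<<6)|0x0B=0xEC8B
Completed: cp=U+EC8B (starts at byte 8)
Byte[11]=C3: 2-byte lead, need 1 cont bytes. acc=0x3
Byte[12]=B1: continuation. acc=(acc<<6)|0x31=0xF1
Completed: cp=U+00F1 (starts at byte 11)
Byte[13]=E4: 3-byte lead, need 2 cont bytes. acc=0x4
Byte[14]=B2: continuation. acc=(acc<<6)|0x32=0x132
Byte[15]=AD: continuation. acc=(acc<<6)|0x2D=0x4CAD
Completed: cp=U+4CAD (starts at byte 13)

Answer: 0 1 3 6 8 11 13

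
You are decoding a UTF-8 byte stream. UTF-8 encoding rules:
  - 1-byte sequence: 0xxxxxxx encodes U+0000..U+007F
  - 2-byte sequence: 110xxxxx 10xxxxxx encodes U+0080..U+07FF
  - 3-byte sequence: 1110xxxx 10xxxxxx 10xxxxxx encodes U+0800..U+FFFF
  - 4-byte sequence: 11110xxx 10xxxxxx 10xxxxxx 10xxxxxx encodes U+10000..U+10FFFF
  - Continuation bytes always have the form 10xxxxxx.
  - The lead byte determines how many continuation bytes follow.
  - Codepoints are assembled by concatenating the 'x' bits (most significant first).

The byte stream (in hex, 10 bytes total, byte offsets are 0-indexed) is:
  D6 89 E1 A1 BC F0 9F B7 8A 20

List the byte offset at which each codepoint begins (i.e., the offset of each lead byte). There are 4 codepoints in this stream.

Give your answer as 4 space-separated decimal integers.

Answer: 0 2 5 9

Derivation:
Byte[0]=D6: 2-byte lead, need 1 cont bytes. acc=0x16
Byte[1]=89: continuation. acc=(acc<<6)|0x09=0x589
Completed: cp=U+0589 (starts at byte 0)
Byte[2]=E1: 3-byte lead, need 2 cont bytes. acc=0x1
Byte[3]=A1: continuation. acc=(acc<<6)|0x21=0x61
Byte[4]=BC: continuation. acc=(acc<<6)|0x3C=0x187C
Completed: cp=U+187C (starts at byte 2)
Byte[5]=F0: 4-byte lead, need 3 cont bytes. acc=0x0
Byte[6]=9F: continuation. acc=(acc<<6)|0x1F=0x1F
Byte[7]=B7: continuation. acc=(acc<<6)|0x37=0x7F7
Byte[8]=8A: continuation. acc=(acc<<6)|0x0A=0x1FDCA
Completed: cp=U+1FDCA (starts at byte 5)
Byte[9]=20: 1-byte ASCII. cp=U+0020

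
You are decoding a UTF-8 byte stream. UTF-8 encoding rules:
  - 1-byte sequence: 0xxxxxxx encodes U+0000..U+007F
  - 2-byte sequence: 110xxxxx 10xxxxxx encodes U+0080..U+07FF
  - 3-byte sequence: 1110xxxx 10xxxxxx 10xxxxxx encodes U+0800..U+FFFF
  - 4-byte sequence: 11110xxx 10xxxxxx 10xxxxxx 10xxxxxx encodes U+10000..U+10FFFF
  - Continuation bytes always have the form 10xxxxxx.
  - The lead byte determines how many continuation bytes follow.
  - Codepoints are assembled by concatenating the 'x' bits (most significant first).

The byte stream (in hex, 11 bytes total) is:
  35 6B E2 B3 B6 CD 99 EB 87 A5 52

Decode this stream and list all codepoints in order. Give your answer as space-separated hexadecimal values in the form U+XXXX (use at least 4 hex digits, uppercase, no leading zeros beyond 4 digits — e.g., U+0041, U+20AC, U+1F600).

Answer: U+0035 U+006B U+2CF6 U+0359 U+B1E5 U+0052

Derivation:
Byte[0]=35: 1-byte ASCII. cp=U+0035
Byte[1]=6B: 1-byte ASCII. cp=U+006B
Byte[2]=E2: 3-byte lead, need 2 cont bytes. acc=0x2
Byte[3]=B3: continuation. acc=(acc<<6)|0x33=0xB3
Byte[4]=B6: continuation. acc=(acc<<6)|0x36=0x2CF6
Completed: cp=U+2CF6 (starts at byte 2)
Byte[5]=CD: 2-byte lead, need 1 cont bytes. acc=0xD
Byte[6]=99: continuation. acc=(acc<<6)|0x19=0x359
Completed: cp=U+0359 (starts at byte 5)
Byte[7]=EB: 3-byte lead, need 2 cont bytes. acc=0xB
Byte[8]=87: continuation. acc=(acc<<6)|0x07=0x2C7
Byte[9]=A5: continuation. acc=(acc<<6)|0x25=0xB1E5
Completed: cp=U+B1E5 (starts at byte 7)
Byte[10]=52: 1-byte ASCII. cp=U+0052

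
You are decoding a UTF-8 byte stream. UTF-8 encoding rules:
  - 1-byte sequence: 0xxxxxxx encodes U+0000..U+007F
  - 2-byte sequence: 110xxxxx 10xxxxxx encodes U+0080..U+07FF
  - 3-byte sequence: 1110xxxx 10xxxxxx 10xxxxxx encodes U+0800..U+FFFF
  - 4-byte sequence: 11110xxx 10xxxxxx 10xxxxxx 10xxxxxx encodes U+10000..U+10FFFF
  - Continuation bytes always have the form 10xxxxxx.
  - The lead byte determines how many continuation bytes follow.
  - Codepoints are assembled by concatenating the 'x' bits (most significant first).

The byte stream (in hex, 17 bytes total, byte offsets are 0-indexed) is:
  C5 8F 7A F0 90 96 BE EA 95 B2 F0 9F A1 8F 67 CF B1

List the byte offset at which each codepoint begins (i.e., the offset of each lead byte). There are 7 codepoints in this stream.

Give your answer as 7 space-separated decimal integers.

Answer: 0 2 3 7 10 14 15

Derivation:
Byte[0]=C5: 2-byte lead, need 1 cont bytes. acc=0x5
Byte[1]=8F: continuation. acc=(acc<<6)|0x0F=0x14F
Completed: cp=U+014F (starts at byte 0)
Byte[2]=7A: 1-byte ASCII. cp=U+007A
Byte[3]=F0: 4-byte lead, need 3 cont bytes. acc=0x0
Byte[4]=90: continuation. acc=(acc<<6)|0x10=0x10
Byte[5]=96: continuation. acc=(acc<<6)|0x16=0x416
Byte[6]=BE: continuation. acc=(acc<<6)|0x3E=0x105BE
Completed: cp=U+105BE (starts at byte 3)
Byte[7]=EA: 3-byte lead, need 2 cont bytes. acc=0xA
Byte[8]=95: continuation. acc=(acc<<6)|0x15=0x295
Byte[9]=B2: continuation. acc=(acc<<6)|0x32=0xA572
Completed: cp=U+A572 (starts at byte 7)
Byte[10]=F0: 4-byte lead, need 3 cont bytes. acc=0x0
Byte[11]=9F: continuation. acc=(acc<<6)|0x1F=0x1F
Byte[12]=A1: continuation. acc=(acc<<6)|0x21=0x7E1
Byte[13]=8F: continuation. acc=(acc<<6)|0x0F=0x1F84F
Completed: cp=U+1F84F (starts at byte 10)
Byte[14]=67: 1-byte ASCII. cp=U+0067
Byte[15]=CF: 2-byte lead, need 1 cont bytes. acc=0xF
Byte[16]=B1: continuation. acc=(acc<<6)|0x31=0x3F1
Completed: cp=U+03F1 (starts at byte 15)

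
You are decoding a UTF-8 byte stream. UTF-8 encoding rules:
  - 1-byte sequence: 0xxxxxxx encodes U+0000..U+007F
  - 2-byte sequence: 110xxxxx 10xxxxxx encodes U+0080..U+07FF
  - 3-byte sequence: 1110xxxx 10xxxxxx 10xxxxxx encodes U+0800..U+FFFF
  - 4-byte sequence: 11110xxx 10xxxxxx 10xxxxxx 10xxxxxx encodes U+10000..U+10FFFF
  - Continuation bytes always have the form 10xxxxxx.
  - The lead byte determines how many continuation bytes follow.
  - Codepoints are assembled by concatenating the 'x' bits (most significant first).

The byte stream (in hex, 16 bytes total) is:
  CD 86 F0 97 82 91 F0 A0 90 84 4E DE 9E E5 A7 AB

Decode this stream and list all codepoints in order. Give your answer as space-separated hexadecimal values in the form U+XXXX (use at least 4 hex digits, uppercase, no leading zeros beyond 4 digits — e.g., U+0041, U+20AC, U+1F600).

Answer: U+0346 U+17091 U+20404 U+004E U+079E U+59EB

Derivation:
Byte[0]=CD: 2-byte lead, need 1 cont bytes. acc=0xD
Byte[1]=86: continuation. acc=(acc<<6)|0x06=0x346
Completed: cp=U+0346 (starts at byte 0)
Byte[2]=F0: 4-byte lead, need 3 cont bytes. acc=0x0
Byte[3]=97: continuation. acc=(acc<<6)|0x17=0x17
Byte[4]=82: continuation. acc=(acc<<6)|0x02=0x5C2
Byte[5]=91: continuation. acc=(acc<<6)|0x11=0x17091
Completed: cp=U+17091 (starts at byte 2)
Byte[6]=F0: 4-byte lead, need 3 cont bytes. acc=0x0
Byte[7]=A0: continuation. acc=(acc<<6)|0x20=0x20
Byte[8]=90: continuation. acc=(acc<<6)|0x10=0x810
Byte[9]=84: continuation. acc=(acc<<6)|0x04=0x20404
Completed: cp=U+20404 (starts at byte 6)
Byte[10]=4E: 1-byte ASCII. cp=U+004E
Byte[11]=DE: 2-byte lead, need 1 cont bytes. acc=0x1E
Byte[12]=9E: continuation. acc=(acc<<6)|0x1E=0x79E
Completed: cp=U+079E (starts at byte 11)
Byte[13]=E5: 3-byte lead, need 2 cont bytes. acc=0x5
Byte[14]=A7: continuation. acc=(acc<<6)|0x27=0x167
Byte[15]=AB: continuation. acc=(acc<<6)|0x2B=0x59EB
Completed: cp=U+59EB (starts at byte 13)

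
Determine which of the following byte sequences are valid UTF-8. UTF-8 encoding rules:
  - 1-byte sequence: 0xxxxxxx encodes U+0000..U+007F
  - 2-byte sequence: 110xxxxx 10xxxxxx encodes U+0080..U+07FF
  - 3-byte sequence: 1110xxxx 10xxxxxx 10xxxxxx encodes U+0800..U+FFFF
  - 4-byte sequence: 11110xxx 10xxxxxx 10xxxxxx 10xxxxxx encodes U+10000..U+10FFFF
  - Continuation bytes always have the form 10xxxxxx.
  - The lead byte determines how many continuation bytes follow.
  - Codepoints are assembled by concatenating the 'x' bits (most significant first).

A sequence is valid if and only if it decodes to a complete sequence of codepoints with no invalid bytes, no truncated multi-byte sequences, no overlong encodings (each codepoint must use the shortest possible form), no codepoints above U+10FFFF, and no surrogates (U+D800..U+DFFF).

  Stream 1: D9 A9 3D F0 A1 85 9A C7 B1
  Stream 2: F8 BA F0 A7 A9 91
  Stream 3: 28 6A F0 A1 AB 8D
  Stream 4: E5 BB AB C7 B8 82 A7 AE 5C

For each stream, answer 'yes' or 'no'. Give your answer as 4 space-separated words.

Answer: yes no yes no

Derivation:
Stream 1: decodes cleanly. VALID
Stream 2: error at byte offset 0. INVALID
Stream 3: decodes cleanly. VALID
Stream 4: error at byte offset 5. INVALID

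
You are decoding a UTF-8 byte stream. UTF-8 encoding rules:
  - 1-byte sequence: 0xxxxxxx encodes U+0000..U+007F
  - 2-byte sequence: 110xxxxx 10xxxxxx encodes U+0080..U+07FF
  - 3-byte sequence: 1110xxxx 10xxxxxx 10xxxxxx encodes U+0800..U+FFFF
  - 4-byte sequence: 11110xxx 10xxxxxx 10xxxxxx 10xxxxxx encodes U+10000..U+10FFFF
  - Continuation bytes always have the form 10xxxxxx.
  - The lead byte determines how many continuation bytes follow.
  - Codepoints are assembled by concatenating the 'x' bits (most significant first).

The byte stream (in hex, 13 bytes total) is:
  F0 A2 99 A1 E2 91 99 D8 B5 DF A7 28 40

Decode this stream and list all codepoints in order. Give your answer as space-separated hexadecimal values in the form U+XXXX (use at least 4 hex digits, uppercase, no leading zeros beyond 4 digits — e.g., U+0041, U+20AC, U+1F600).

Byte[0]=F0: 4-byte lead, need 3 cont bytes. acc=0x0
Byte[1]=A2: continuation. acc=(acc<<6)|0x22=0x22
Byte[2]=99: continuation. acc=(acc<<6)|0x19=0x899
Byte[3]=A1: continuation. acc=(acc<<6)|0x21=0x22661
Completed: cp=U+22661 (starts at byte 0)
Byte[4]=E2: 3-byte lead, need 2 cont bytes. acc=0x2
Byte[5]=91: continuation. acc=(acc<<6)|0x11=0x91
Byte[6]=99: continuation. acc=(acc<<6)|0x19=0x2459
Completed: cp=U+2459 (starts at byte 4)
Byte[7]=D8: 2-byte lead, need 1 cont bytes. acc=0x18
Byte[8]=B5: continuation. acc=(acc<<6)|0x35=0x635
Completed: cp=U+0635 (starts at byte 7)
Byte[9]=DF: 2-byte lead, need 1 cont bytes. acc=0x1F
Byte[10]=A7: continuation. acc=(acc<<6)|0x27=0x7E7
Completed: cp=U+07E7 (starts at byte 9)
Byte[11]=28: 1-byte ASCII. cp=U+0028
Byte[12]=40: 1-byte ASCII. cp=U+0040

Answer: U+22661 U+2459 U+0635 U+07E7 U+0028 U+0040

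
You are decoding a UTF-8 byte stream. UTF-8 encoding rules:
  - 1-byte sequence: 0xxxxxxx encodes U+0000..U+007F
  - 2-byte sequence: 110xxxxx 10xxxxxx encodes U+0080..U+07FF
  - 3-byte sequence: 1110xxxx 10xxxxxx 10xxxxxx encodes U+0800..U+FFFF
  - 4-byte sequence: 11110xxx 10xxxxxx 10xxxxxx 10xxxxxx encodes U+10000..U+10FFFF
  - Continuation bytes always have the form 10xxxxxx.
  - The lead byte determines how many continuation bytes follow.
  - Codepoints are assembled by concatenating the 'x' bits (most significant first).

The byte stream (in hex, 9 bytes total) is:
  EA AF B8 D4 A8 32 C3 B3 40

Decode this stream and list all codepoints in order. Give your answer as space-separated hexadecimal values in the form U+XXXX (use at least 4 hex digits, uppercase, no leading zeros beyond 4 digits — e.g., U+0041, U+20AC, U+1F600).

Byte[0]=EA: 3-byte lead, need 2 cont bytes. acc=0xA
Byte[1]=AF: continuation. acc=(acc<<6)|0x2F=0x2AF
Byte[2]=B8: continuation. acc=(acc<<6)|0x38=0xABF8
Completed: cp=U+ABF8 (starts at byte 0)
Byte[3]=D4: 2-byte lead, need 1 cont bytes. acc=0x14
Byte[4]=A8: continuation. acc=(acc<<6)|0x28=0x528
Completed: cp=U+0528 (starts at byte 3)
Byte[5]=32: 1-byte ASCII. cp=U+0032
Byte[6]=C3: 2-byte lead, need 1 cont bytes. acc=0x3
Byte[7]=B3: continuation. acc=(acc<<6)|0x33=0xF3
Completed: cp=U+00F3 (starts at byte 6)
Byte[8]=40: 1-byte ASCII. cp=U+0040

Answer: U+ABF8 U+0528 U+0032 U+00F3 U+0040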